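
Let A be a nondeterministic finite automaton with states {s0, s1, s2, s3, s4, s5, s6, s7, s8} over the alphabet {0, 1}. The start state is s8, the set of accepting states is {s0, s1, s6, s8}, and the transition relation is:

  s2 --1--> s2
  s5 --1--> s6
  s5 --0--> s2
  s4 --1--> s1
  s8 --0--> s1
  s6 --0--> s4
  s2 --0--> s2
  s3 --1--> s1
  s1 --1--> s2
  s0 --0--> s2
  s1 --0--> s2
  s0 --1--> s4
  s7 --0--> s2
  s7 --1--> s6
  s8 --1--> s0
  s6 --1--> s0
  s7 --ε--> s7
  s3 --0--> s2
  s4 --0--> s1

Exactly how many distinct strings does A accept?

5

The useful subgraph on states {s0, s1, s4, s8} is acyclic, so L(A) is finite; the longest accepting path visits 4 useful states, giving maximum string length 3.
Counting accepting paths from s8 by length: 1 of length 0, 2 of length 1, 2 of length 3. Total 5.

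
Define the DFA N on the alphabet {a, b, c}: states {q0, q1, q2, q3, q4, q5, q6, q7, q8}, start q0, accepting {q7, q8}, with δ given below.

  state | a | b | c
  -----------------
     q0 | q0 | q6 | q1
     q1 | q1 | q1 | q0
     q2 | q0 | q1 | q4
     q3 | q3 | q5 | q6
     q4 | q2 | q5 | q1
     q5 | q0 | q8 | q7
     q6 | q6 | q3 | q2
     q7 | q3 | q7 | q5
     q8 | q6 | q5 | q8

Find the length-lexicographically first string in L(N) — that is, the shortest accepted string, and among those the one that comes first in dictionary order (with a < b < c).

bbbb

A breadth-first search from q0 reaches an accepting state first via the path q0 → q6 → q3 → q5 → q8 on input bbbb.
No string of length < 4 is accepted (BFS exhausts all shorter strings without reaching an accepting state), and bbbb is the lexicographically least accepting string of length 4.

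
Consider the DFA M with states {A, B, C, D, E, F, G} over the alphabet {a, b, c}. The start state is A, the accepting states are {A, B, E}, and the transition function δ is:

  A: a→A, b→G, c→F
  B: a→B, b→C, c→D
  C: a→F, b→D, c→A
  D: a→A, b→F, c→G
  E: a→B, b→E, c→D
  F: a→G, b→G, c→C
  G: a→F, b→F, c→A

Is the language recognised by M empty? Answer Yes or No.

No

The empty string ε is accepted: the run A ends in the accepting state A.
Since at least one string is accepted, L(M) is not empty.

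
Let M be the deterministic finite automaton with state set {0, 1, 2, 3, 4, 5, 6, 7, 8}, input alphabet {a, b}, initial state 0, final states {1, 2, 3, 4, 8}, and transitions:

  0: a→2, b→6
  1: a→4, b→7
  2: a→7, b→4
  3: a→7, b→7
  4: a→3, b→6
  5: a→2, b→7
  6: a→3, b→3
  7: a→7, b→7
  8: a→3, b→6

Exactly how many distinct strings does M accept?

The useful subgraph on states {0, 2, 3, 4, 6} is acyclic, so L(M) is finite; the longest accepting path visits 5 useful states, giving maximum string length 4.
Counting accepting paths from 0 by length: 1 of length 1, 3 of length 2, 1 of length 3, 2 of length 4. Total 7.

7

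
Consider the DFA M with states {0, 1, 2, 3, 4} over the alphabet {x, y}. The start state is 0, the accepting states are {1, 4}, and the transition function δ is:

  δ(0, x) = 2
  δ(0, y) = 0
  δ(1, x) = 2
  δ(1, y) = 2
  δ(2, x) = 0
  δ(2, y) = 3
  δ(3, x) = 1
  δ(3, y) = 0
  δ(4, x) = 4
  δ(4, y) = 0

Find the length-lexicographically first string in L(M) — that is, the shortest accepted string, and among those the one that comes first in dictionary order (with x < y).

xyx

A breadth-first search from 0 reaches an accepting state first via the path 0 → 2 → 3 → 1 on input xyx.
No string of length < 3 is accepted (BFS exhausts all shorter strings without reaching an accepting state), and xyx is the lexicographically least accepting string of length 3.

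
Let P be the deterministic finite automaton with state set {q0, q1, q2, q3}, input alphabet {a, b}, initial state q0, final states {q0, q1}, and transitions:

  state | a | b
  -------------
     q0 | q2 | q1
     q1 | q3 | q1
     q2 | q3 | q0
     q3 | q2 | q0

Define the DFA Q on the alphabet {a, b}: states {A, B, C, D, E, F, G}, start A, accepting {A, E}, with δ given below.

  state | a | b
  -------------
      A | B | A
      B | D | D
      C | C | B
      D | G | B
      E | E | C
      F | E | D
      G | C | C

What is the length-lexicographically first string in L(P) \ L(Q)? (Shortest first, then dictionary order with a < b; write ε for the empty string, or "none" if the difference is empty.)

ab

The string ab is accepted by P but not by Q.
No shorter string lies in the difference, and ab is the lexicographically first length-2 string in L(P) \ L(Q).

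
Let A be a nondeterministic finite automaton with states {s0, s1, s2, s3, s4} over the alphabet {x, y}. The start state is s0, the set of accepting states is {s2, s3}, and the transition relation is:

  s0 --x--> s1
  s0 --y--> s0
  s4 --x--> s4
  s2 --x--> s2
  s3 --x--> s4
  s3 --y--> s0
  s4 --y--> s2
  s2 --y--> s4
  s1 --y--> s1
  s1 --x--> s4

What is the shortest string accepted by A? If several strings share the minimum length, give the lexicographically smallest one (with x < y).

xxy

A breadth-first search from s0 reaches an accepting state first via the path s0 → s1 → s4 → s2 on input xxy.
No string of length < 3 is accepted (BFS exhausts all shorter strings without reaching an accepting state), and xxy is the lexicographically least accepting string of length 3.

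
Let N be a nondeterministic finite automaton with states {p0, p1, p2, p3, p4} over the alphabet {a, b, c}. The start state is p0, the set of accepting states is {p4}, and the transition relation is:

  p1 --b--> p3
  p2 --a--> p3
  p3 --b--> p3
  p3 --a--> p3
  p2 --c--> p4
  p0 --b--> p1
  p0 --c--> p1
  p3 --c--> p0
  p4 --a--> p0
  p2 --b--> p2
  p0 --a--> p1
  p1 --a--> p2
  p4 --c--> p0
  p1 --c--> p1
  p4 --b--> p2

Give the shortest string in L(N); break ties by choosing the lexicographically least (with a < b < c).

aac

A breadth-first search from p0 reaches an accepting state first via the path p0 → p1 → p2 → p4 on input aac.
No string of length < 3 is accepted (BFS exhausts all shorter strings without reaching an accepting state), and aac is the lexicographically least accepting string of length 3.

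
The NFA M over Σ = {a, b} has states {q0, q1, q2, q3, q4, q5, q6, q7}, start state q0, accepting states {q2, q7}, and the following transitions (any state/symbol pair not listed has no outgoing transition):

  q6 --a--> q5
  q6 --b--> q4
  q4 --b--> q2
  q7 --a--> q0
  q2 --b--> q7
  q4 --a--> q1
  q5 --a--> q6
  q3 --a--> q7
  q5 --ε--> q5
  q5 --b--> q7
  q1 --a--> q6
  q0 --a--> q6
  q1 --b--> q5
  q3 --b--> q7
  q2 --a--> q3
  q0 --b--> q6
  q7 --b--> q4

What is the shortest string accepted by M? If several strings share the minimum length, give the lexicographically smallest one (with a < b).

A breadth-first search from q0 reaches an accepting state first via the path q0 → q6 → q5 → q7 on input aab.
No string of length < 3 is accepted (BFS exhausts all shorter strings without reaching an accepting state), and aab is the lexicographically least accepting string of length 3.

aab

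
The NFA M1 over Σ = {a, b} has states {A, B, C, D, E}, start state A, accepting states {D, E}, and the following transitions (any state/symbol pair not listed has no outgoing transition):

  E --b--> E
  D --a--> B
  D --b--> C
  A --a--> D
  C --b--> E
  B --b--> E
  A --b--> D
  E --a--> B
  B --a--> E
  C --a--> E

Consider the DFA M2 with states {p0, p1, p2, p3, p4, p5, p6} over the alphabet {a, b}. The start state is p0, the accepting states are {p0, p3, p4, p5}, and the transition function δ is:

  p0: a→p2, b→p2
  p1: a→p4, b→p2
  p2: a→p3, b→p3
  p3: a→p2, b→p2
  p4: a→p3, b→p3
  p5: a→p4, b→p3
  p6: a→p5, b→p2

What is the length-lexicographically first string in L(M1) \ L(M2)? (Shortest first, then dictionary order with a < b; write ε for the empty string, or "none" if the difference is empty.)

a

The string a is accepted by M1 but not by M2.
No shorter string lies in the difference, and a is the lexicographically first length-1 string in L(M1) \ L(M2).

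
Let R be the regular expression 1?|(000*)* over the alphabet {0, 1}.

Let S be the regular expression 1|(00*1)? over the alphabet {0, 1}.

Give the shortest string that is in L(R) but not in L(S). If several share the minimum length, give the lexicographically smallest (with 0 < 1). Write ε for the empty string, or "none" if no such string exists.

00

The string 00 is accepted by R but not by S.
No shorter string lies in the difference, and 00 is the lexicographically first length-2 string in L(R) \ L(S).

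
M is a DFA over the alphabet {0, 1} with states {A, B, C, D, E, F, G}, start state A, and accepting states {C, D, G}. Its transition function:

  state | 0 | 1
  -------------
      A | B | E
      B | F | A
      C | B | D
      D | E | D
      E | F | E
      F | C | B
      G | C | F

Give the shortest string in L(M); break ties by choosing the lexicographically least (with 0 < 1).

000

A breadth-first search from A reaches an accepting state first via the path A → B → F → C on input 000.
No string of length < 3 is accepted (BFS exhausts all shorter strings without reaching an accepting state), and 000 is the lexicographically least accepting string of length 3.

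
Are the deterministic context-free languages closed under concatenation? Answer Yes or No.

No

Take L₁ = {ε, c} (finite, hence regular and DCFL) and L₂ = {c aⁿbⁿ : n≥0} ∪ {cc aⁿb²ⁿ : n≥0} (a DCFL: the number of leading c's tells the DPDA whether to pop one stack symbol per b or per two b's). Then L₁L₂ ∩ cca⁺b* = {cc aⁿbⁿ : n≥1} ∪ {cc aⁿb²ⁿ : n≥1}. If L₁L₂ were a DCFL, so would be this intersection with a regular set, and a DPDA for it started from its configuration after reading cc would accept {aⁿbⁿ : n≥1} ∪ {aⁿb²ⁿ : n≥1}, which no deterministic PDA accepts (a DPDA for it would have a single run on aⁿb²ⁿ, accepting after the prefix aⁿbⁿ and accepting again after n more b's; an ordinary PDA that simulates it on a's and b's and, at any moment when it is accepting, may switch to reading only a fresh letter d while feeding each d to the simulation as a b, would accept aⁱbʲdᵏ (k≥1) exactly when both aⁱbʲ and aⁱbʲ⁺ᵏ are in the language, i.e. its language intersected with the regular set a*b*d⁺ would be exactly {aⁿbⁿdⁿ : n≥1} — impossible, since context-free languages are closed under intersection with regular sets and {aⁿbⁿdⁿ} is not context-free). Hence L₁L₂ is not a DCFL.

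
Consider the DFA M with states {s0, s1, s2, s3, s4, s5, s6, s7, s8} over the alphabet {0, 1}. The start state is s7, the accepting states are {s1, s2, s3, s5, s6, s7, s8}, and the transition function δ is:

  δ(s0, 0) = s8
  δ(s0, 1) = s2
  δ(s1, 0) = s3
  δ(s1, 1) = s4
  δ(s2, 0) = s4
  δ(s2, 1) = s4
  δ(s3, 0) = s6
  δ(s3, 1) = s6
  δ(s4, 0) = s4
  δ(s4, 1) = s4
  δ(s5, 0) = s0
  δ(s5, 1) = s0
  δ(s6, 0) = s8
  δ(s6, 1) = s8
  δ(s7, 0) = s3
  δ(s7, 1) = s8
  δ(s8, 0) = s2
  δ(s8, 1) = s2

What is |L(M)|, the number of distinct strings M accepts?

19

The useful subgraph on states {s2, s3, s6, s7, s8} is acyclic, so L(M) is finite; the longest accepting path visits 5 useful states, giving maximum string length 4.
Counting accepting paths from s7 by length: 1 of length 0, 2 of length 1, 4 of length 2, 4 of length 3, 8 of length 4. Total 19.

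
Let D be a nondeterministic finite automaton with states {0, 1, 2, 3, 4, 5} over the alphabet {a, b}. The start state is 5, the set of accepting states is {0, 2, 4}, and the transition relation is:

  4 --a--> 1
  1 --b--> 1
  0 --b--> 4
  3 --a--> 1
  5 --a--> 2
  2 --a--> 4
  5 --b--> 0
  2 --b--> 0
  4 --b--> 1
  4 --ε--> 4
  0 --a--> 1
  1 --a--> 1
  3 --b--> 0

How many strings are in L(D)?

The useful subgraph on states {0, 2, 4, 5} is acyclic, so L(D) is finite; the longest accepting path visits 4 useful states, giving maximum string length 3.
Counting accepting paths from 5 by length: 2 of length 1, 3 of length 2, 1 of length 3. Total 6.

6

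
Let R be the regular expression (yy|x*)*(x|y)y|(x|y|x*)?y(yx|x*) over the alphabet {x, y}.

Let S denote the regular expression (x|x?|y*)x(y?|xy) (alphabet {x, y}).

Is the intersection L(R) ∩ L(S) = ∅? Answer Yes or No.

No

The string xy is accepted by both R and S.
Hence L(R) ∩ L(S) ≠ ∅.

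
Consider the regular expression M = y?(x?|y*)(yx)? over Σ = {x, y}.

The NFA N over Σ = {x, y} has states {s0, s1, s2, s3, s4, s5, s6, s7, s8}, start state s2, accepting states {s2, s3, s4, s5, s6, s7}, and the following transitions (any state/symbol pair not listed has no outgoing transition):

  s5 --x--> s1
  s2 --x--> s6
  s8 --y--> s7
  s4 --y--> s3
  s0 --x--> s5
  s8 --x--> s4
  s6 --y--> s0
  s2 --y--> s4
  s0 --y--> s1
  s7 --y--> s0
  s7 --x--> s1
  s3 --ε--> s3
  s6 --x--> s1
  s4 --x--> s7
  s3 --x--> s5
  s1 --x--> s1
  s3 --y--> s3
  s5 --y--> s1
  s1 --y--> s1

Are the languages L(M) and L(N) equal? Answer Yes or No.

Converting the expression M to a DFA (subset construction, then merging equivalent states) gives the minimal DFA with states {m0, m1, m2, m3, m4, m5, m6}, start state m0, accepting states {m0, m1, m2, m5, m6} and transitions m0: x→m1, y→m2; m1: x→m3, y→m4; m2: x→m1, y→m5; m3: x→m3, y→m3; m4: x→m6, y→m3; m5: x→m6, y→m5; m6: x→m3, y→m3.
Exploring the product automaton M × N from the start pair (m0, s2), following both machines on each input symbol, reaches 8 state pairs: (m0, s2), (m1, s6), (m2, s4), (m3, s1), (m4, s0), (m1, s7), (m5, s3), (m6, s5).
M accepts in {m0, m1, m2, m5, m6} and N accepts in {s2, s3, s4, s5, s6, s7}. In every reachable pair the two components are either both accepting — (m0, s2), (m1, s6), (m2, s4), (m1, s7), (m5, s3), (m6, s5) — or both non-accepting, so no string is accepted by exactly one of the machines: L(M) \ L(N) and L(N) \ L(M) are both empty.
Hence every string is accepted by M iff it is accepted by N, and the two languages coincide.

Yes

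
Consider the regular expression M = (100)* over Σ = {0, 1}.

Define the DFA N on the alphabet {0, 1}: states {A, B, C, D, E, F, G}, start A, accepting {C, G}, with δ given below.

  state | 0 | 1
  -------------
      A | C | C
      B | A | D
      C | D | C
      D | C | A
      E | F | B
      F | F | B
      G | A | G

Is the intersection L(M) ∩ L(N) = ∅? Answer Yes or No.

No

The string 100 is accepted by both M and N.
Hence L(M) ∩ L(N) ≠ ∅.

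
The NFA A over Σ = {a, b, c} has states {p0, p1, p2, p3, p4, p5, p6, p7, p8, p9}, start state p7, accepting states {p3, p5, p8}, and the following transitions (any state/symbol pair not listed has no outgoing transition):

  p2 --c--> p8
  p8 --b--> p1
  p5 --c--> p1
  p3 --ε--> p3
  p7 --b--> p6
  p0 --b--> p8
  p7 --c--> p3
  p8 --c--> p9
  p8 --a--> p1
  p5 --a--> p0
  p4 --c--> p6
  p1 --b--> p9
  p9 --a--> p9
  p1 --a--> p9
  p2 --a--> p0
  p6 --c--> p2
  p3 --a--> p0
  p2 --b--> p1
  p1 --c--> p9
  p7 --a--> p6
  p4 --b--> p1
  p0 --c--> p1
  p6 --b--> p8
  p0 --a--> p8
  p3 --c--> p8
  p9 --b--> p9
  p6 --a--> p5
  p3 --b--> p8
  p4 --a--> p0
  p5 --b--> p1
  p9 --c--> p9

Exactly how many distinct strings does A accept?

19

The useful subgraph on states {p0, p2, p3, p5, p6, p7, p8} is acyclic, so L(A) is finite; the longest accepting path visits 5 useful states, giving maximum string length 4.
Counting accepting paths from p7 by length: 1 of length 1, 6 of length 2, 4 of length 3, 8 of length 4. Total 19.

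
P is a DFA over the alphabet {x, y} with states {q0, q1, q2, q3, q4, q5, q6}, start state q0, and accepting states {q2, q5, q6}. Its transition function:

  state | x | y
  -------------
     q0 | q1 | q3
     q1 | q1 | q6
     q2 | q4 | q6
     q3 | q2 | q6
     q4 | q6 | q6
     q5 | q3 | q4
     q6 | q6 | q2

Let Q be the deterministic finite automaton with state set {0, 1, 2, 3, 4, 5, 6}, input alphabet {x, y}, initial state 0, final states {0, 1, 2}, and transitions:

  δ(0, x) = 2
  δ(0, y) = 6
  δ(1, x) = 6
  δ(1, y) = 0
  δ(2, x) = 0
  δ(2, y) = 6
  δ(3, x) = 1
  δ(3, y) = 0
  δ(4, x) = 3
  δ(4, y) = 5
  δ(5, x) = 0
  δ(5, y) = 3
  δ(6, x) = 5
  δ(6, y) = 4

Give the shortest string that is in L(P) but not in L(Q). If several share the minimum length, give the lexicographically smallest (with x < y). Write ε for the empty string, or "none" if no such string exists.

xy

The string xy is accepted by P but not by Q.
No shorter string lies in the difference, and xy is the lexicographically first length-2 string in L(P) \ L(Q).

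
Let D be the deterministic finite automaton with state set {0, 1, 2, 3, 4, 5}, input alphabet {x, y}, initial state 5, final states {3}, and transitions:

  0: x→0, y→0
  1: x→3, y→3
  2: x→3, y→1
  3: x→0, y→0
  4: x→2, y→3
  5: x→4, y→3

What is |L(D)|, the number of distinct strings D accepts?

The useful subgraph on states {1, 2, 3, 4, 5} is acyclic, so L(D) is finite; the longest accepting path visits 5 useful states, giving maximum string length 4.
Counting accepting paths from 5 by length: 1 of length 1, 1 of length 2, 1 of length 3, 2 of length 4. Total 5.

5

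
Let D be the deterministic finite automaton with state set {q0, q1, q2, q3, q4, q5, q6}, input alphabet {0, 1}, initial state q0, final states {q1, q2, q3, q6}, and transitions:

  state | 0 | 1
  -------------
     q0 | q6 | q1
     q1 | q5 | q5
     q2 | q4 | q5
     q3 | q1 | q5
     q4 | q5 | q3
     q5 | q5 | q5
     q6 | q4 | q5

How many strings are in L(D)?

4

The useful subgraph on states {q0, q1, q3, q4, q6} is acyclic, so L(D) is finite; the longest accepting path visits 5 useful states, giving maximum string length 4.
Counting accepting paths from q0 by length: 2 of length 1, 1 of length 3, 1 of length 4. Total 4.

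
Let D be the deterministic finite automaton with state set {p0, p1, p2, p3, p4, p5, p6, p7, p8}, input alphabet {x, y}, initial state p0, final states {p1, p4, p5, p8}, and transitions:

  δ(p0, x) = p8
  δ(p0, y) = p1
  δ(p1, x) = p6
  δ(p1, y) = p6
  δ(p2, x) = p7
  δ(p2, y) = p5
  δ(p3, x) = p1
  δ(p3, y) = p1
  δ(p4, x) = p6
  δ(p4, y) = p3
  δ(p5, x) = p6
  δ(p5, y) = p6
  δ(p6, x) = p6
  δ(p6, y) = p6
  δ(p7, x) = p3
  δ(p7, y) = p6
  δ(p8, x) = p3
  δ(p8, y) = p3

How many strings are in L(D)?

The useful subgraph on states {p0, p1, p3, p8} is acyclic, so L(D) is finite; the longest accepting path visits 4 useful states, giving maximum string length 3.
Counting accepting paths from p0 by length: 2 of length 1, 4 of length 3. Total 6.

6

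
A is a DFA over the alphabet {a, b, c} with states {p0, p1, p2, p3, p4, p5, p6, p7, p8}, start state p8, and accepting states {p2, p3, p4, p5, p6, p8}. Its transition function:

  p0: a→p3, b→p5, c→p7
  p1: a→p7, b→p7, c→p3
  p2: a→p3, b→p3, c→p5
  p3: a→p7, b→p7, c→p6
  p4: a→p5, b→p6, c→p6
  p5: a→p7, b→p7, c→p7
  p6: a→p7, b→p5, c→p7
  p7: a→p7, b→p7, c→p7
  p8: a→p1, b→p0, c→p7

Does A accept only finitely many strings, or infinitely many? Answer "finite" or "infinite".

finite

The useful states (reachable from p8 and able to reach an accepting state) are {p0, p1, p3, p5, p6, p8}.
Restricted to these states the transition graph has no cycle, so every accepting path has bounded length and L is finite.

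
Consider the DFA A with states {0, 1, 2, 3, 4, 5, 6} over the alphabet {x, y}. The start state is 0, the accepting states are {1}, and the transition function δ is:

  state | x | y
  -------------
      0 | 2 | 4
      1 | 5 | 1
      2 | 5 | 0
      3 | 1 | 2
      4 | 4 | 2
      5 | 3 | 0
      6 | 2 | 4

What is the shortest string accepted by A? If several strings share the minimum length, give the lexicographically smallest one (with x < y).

xxxx

A breadth-first search from 0 reaches an accepting state first via the path 0 → 2 → 5 → 3 → 1 on input xxxx.
No string of length < 4 is accepted (BFS exhausts all shorter strings without reaching an accepting state), and xxxx is the lexicographically least accepting string of length 4.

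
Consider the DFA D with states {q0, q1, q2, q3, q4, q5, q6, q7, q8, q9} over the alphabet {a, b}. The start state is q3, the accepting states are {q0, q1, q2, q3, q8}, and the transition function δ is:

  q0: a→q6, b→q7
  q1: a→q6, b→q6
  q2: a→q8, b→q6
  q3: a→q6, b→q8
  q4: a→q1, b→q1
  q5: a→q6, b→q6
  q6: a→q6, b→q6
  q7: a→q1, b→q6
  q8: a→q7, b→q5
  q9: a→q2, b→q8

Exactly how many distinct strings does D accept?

The useful subgraph on states {q1, q3, q7, q8} is acyclic, so L(D) is finite; the longest accepting path visits 4 useful states, giving maximum string length 3.
Counting accepting paths from q3 by length: 1 of length 0, 1 of length 1, 1 of length 3. Total 3.

3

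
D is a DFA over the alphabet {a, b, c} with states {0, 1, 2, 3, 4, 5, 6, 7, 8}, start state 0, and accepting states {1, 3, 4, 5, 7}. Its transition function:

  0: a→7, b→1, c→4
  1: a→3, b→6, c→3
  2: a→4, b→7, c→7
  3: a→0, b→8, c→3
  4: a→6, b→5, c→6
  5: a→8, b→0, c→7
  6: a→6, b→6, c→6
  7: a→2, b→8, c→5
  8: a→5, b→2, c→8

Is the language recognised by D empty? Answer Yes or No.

The string a is accepted: the run 0 → 7 ends in the accepting state 7.
Since at least one string is accepted, L(D) is not empty.

No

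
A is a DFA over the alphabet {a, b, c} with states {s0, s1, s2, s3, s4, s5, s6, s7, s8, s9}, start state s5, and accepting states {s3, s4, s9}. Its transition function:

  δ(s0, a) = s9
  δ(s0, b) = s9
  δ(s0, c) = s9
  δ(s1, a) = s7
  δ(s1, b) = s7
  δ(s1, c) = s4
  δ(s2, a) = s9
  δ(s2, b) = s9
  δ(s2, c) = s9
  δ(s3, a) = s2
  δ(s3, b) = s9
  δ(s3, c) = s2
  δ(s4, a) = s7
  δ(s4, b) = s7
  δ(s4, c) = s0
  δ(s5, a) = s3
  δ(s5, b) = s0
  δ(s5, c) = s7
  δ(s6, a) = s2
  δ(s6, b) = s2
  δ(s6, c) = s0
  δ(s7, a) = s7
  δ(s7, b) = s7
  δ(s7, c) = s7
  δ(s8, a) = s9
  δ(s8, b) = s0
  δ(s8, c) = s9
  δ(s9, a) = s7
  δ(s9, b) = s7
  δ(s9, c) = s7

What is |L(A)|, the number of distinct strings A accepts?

The useful subgraph on states {s0, s2, s3, s5, s9} is acyclic, so L(A) is finite; the longest accepting path visits 4 useful states, giving maximum string length 3.
Counting accepting paths from s5 by length: 1 of length 1, 4 of length 2, 6 of length 3. Total 11.

11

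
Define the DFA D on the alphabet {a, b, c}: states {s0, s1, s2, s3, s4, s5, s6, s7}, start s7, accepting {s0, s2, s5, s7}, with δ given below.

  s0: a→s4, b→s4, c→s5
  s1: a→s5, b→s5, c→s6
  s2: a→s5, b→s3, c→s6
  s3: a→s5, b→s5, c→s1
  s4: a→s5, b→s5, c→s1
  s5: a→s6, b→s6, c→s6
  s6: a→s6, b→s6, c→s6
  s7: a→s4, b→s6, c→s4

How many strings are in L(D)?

The useful subgraph on states {s1, s4, s5, s7} is acyclic, so L(D) is finite; the longest accepting path visits 4 useful states, giving maximum string length 3.
Counting accepting paths from s7 by length: 1 of length 0, 4 of length 2, 4 of length 3. Total 9.

9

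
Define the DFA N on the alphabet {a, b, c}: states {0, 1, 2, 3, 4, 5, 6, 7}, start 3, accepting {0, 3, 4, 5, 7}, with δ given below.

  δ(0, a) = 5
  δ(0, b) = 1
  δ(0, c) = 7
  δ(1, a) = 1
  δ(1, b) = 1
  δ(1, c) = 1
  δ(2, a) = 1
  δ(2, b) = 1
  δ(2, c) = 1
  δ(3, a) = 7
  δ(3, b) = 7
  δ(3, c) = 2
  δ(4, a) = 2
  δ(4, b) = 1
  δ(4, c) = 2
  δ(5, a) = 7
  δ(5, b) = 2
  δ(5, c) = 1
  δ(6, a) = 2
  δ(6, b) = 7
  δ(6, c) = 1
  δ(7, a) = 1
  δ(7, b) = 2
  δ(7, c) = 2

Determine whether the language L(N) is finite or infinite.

finite

The useful states (reachable from 3 and able to reach an accepting state) are {3, 7}.
Restricted to these states the transition graph has no cycle, so every accepting path has bounded length and L is finite.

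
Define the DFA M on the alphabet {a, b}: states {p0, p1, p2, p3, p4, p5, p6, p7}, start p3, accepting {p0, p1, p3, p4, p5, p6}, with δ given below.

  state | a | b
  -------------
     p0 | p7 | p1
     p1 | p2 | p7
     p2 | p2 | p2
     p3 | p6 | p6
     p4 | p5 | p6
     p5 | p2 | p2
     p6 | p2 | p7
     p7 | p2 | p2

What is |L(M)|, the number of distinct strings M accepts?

The useful subgraph on states {p3, p6} is acyclic, so L(M) is finite; the longest accepting path visits 2 useful states, giving maximum string length 1.
Counting accepting paths from p3 by length: 1 of length 0, 2 of length 1. Total 3.

3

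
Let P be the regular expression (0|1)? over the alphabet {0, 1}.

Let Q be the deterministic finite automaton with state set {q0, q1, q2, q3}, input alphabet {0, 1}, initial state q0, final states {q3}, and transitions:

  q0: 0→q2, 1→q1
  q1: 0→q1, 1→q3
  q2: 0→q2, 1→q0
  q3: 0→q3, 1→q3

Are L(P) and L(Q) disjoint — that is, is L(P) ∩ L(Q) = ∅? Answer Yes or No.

Converting the expression P to a DFA (subset construction, then merging equivalent states) gives the minimal DFA with states {p0, p1, p2}, start state p0, accepting states {p0, p1} and transitions p0: 0→p1, 1→p1; p1: 0→p2, 1→p2; p2: 0→p2, 1→p2.
Exploring the product automaton P × Q from the start pair (p0, q0), following both machines on each input symbol, reaches 7 state pairs: (p0, q0), (p1, q2), (p1, q1), (p2, q2), (p2, q0), (p2, q1), (p2, q3).
P accepts in {p0, p1} and Q accepts in {q3}; no reachable pair has both components accepting, so no string drives both machines to acceptance simultaneously and L(P) ∩ L(Q) = ∅.
So no string is accepted by both, and the intersection is empty.

Yes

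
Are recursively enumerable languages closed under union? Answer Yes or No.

Yes

Simulate recognisers for L₁ and L₂ in parallel, alternating one step of each, and accept as soon as either accepts.
So the recursively enumerable languages are closed under union.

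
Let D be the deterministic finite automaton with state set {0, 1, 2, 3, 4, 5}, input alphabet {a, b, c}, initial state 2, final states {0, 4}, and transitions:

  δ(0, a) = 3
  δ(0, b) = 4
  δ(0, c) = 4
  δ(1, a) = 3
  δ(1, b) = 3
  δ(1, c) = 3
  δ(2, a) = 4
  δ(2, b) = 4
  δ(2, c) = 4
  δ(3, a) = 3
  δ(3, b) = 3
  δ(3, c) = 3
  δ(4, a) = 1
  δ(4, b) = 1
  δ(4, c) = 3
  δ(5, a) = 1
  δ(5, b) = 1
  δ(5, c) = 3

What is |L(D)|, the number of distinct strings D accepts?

The useful subgraph on states {2, 4} is acyclic, so L(D) is finite; the longest accepting path visits 2 useful states, giving maximum string length 1.
Counting accepting paths from 2 by length: 3 of length 1. Total 3.

3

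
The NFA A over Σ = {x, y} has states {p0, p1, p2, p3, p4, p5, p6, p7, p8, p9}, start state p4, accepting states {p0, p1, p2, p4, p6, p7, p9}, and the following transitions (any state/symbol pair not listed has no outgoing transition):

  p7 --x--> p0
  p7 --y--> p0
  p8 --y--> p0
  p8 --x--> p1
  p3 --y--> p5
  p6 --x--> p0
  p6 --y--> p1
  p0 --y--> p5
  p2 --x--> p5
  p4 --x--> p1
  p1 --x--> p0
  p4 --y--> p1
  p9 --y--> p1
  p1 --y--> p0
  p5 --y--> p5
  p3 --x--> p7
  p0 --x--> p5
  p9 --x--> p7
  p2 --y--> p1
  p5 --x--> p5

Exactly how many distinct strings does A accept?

The useful subgraph on states {p0, p1, p4} is acyclic, so L(A) is finite; the longest accepting path visits 3 useful states, giving maximum string length 2.
Counting accepting paths from p4 by length: 1 of length 0, 2 of length 1, 4 of length 2. Total 7.

7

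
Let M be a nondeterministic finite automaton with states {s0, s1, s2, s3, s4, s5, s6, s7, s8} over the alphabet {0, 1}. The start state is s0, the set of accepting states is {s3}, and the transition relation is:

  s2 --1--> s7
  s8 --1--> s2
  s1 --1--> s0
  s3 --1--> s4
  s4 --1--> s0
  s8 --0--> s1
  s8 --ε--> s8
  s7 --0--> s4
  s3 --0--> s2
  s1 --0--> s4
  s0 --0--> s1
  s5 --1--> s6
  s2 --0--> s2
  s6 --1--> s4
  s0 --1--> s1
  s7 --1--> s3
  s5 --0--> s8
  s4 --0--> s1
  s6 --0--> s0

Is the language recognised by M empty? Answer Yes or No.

Yes

The states reachable from the start state are {s0, s1, s4}.
None of the accepting states {s3} is reachable, so no string is accepted and L(M) = ∅.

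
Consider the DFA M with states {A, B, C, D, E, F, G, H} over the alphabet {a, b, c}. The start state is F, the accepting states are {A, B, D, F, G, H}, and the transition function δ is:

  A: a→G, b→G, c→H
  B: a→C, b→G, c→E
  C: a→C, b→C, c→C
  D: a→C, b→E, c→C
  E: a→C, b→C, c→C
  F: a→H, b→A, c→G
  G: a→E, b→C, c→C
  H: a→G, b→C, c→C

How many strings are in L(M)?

The useful subgraph on states {A, F, G, H} is acyclic, so L(M) is finite; the longest accepting path visits 4 useful states, giving maximum string length 3.
Counting accepting paths from F by length: 1 of length 0, 3 of length 1, 4 of length 2, 1 of length 3. Total 9.

9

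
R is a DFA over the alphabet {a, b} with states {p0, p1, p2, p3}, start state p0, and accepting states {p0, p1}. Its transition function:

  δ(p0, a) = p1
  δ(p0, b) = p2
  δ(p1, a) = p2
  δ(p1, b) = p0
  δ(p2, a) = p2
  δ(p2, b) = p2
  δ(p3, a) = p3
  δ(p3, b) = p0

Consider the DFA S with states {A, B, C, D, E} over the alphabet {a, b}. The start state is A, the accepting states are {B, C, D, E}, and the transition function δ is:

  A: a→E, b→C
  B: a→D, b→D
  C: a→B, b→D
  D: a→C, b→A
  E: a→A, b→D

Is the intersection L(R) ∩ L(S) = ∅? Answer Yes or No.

No

The string a is accepted by both R and S.
Hence L(R) ∩ L(S) ≠ ∅.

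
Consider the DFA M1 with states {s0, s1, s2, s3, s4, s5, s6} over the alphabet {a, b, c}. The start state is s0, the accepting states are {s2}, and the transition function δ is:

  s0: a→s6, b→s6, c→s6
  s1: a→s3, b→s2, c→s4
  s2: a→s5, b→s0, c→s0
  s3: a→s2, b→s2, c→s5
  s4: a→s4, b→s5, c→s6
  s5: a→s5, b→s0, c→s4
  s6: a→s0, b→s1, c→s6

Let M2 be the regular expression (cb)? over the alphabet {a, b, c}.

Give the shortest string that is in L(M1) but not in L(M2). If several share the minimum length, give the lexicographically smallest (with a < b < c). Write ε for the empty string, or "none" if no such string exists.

abb

The string abb is accepted by M1 but not by M2.
No shorter string lies in the difference, and abb is the lexicographically first length-3 string in L(M1) \ L(M2).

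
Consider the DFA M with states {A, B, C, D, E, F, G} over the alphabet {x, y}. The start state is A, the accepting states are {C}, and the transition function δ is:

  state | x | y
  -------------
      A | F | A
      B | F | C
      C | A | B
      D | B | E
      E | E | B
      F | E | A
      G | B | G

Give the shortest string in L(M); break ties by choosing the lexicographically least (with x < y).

xxyy

A breadth-first search from A reaches an accepting state first via the path A → F → E → B → C on input xxyy.
No string of length < 4 is accepted (BFS exhausts all shorter strings without reaching an accepting state), and xxyy is the lexicographically least accepting string of length 4.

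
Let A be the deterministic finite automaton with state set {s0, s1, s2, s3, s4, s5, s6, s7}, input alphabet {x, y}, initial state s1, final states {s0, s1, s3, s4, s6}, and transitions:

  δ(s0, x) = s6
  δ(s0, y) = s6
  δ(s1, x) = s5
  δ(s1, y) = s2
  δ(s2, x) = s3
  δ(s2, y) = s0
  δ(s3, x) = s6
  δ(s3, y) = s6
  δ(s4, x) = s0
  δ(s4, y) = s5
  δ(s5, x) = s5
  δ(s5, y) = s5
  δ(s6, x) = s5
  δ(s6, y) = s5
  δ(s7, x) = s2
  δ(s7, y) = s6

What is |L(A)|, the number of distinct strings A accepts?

The useful subgraph on states {s0, s1, s2, s3, s6} is acyclic, so L(A) is finite; the longest accepting path visits 4 useful states, giving maximum string length 3.
Counting accepting paths from s1 by length: 1 of length 0, 2 of length 2, 4 of length 3. Total 7.

7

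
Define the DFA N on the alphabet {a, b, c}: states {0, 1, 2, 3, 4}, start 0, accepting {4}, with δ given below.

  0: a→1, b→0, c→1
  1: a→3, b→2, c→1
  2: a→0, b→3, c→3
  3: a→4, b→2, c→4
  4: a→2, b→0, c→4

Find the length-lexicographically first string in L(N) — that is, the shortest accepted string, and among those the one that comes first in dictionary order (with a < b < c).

aaa

A breadth-first search from 0 reaches an accepting state first via the path 0 → 1 → 3 → 4 on input aaa.
No string of length < 3 is accepted (BFS exhausts all shorter strings without reaching an accepting state), and aaa is the lexicographically least accepting string of length 3.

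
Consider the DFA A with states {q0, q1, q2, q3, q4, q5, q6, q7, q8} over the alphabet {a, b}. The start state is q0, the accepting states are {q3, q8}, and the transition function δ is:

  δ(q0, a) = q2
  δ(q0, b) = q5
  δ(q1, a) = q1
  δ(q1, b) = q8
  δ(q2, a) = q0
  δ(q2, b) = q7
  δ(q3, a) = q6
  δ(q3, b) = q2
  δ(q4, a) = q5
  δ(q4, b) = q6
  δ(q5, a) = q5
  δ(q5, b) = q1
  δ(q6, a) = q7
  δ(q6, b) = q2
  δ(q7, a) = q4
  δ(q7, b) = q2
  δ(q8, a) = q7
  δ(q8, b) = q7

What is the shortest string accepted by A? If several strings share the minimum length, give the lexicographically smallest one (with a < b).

A breadth-first search from q0 reaches an accepting state first via the path q0 → q5 → q1 → q8 on input bbb.
No string of length < 3 is accepted (BFS exhausts all shorter strings without reaching an accepting state), and bbb is the lexicographically least accepting string of length 3.

bbb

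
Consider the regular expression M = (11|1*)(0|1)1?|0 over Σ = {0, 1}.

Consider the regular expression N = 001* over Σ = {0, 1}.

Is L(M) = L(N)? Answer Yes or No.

The string 0 is accepted by M but rejected by N.
So L(M) ≠ L(N).

No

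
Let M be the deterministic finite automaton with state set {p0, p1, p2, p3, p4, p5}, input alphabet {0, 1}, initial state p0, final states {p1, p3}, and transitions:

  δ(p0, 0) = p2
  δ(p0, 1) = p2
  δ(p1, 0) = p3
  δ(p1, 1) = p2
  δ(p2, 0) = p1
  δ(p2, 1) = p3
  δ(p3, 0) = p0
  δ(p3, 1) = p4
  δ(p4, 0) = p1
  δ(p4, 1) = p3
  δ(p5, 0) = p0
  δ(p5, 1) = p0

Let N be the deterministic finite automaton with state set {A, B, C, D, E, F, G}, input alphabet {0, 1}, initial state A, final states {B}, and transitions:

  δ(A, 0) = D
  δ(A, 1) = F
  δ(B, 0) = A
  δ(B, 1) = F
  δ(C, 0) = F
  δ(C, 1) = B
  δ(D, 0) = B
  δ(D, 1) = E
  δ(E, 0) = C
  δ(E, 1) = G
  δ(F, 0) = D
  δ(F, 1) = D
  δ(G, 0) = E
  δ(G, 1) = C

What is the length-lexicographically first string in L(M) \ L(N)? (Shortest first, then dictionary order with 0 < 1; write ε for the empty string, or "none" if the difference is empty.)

01

The string 01 is accepted by M but not by N.
No shorter string lies in the difference, and 01 is the lexicographically first length-2 string in L(M) \ L(N).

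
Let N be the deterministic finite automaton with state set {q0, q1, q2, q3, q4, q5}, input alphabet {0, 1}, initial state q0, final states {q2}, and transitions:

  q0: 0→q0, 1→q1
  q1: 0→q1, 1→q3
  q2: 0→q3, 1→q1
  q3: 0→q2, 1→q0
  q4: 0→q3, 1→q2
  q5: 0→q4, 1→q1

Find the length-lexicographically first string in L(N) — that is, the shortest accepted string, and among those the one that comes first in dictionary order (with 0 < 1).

A breadth-first search from q0 reaches an accepting state first via the path q0 → q1 → q3 → q2 on input 110.
No string of length < 3 is accepted (BFS exhausts all shorter strings without reaching an accepting state), and 110 is the lexicographically least accepting string of length 3.

110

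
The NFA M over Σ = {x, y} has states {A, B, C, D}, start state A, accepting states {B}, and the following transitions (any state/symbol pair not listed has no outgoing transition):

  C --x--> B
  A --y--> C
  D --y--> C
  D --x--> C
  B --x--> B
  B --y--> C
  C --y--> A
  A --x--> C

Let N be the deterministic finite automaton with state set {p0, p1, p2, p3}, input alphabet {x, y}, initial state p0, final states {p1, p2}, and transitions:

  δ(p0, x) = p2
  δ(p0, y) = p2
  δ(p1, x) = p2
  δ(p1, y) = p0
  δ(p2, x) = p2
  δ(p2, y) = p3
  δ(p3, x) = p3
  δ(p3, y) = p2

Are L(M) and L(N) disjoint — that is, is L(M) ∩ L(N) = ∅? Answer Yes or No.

The string xx is accepted by both M and N.
Hence L(M) ∩ L(N) ≠ ∅.

No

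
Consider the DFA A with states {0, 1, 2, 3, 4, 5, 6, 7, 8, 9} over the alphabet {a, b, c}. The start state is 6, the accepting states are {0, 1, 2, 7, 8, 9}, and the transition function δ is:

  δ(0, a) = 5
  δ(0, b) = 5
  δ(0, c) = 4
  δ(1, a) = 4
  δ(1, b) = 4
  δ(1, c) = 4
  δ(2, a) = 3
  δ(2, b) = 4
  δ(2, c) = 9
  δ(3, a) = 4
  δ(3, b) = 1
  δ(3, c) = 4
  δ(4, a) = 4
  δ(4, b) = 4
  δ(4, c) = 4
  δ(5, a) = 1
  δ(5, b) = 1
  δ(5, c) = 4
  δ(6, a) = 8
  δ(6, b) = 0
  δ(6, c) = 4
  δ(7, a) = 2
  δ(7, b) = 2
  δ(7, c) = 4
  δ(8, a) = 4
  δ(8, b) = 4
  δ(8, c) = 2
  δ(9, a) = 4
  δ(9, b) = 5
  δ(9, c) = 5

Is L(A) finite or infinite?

The useful states (reachable from 6 and able to reach an accepting state) are {0, 1, 2, 3, 5, 6, 8, 9}.
Restricted to these states the transition graph has no cycle, so every accepting path has bounded length and L is finite.

finite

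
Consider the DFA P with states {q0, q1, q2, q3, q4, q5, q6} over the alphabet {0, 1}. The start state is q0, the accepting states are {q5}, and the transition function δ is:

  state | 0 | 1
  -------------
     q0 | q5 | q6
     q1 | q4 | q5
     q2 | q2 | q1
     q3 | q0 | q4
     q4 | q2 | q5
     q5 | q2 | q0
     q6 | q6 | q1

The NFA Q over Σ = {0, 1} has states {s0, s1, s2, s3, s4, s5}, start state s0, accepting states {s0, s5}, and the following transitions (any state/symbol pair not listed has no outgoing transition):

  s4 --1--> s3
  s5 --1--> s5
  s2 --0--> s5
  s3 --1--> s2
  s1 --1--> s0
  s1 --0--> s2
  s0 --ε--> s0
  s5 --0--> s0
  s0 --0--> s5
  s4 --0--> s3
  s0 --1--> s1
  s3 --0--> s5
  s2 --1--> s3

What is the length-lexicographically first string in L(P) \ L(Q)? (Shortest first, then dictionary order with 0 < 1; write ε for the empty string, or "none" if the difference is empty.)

111

The string 111 is accepted by P but not by Q.
No shorter string lies in the difference, and 111 is the lexicographically first length-3 string in L(P) \ L(Q).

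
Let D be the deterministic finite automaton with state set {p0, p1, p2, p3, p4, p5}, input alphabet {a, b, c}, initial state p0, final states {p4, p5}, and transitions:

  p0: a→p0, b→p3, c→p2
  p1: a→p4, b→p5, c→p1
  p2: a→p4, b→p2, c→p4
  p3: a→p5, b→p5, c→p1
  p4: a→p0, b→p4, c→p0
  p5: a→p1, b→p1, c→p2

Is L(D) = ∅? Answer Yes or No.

The string ba is accepted: the run p0 → p3 → p5 ends in the accepting state p5.
Since at least one string is accepted, L(D) is not empty.

No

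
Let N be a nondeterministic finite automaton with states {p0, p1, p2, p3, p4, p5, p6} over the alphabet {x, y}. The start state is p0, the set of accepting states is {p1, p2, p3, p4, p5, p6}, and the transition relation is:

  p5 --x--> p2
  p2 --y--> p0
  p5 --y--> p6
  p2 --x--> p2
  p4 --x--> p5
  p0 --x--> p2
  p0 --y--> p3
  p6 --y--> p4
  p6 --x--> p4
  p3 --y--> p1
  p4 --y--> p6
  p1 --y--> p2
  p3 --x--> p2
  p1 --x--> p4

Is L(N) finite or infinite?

infinite

State p0 is reachable from the start and can reach an accepting state, and it lies on the cycle p0 → p2 → p0.
Traversing that cycle any number of times yields accepted strings of unbounded length, so the language is infinite.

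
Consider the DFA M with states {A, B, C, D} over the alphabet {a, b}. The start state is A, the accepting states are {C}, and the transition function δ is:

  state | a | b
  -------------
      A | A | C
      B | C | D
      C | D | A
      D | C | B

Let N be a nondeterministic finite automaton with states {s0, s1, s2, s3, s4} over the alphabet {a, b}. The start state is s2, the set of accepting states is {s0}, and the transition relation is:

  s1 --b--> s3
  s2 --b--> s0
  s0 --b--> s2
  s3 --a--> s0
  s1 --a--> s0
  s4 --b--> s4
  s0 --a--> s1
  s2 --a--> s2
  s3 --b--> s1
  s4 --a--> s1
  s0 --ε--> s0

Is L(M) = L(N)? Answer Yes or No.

Exploring the product automaton M × N from the start pair (A, s2), following both machines on each input symbol, reaches 4 state pairs: (A, s2), (C, s0), (D, s1), (B, s3).
M accepts in {C} and N accepts in {s0}. In every reachable pair the two components are either both accepting — (C, s0) — or both non-accepting, so no string is accepted by exactly one of the machines: L(M) \ L(N) and L(N) \ L(M) are both empty.
Hence every string is accepted by M iff it is accepted by N, and the two languages coincide.

Yes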